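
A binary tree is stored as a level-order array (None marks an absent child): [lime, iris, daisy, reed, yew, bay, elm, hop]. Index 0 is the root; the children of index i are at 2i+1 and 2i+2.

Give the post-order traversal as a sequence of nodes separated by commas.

Post-order visits the left subtree, then the right subtree, then the node.
At lime: go left to iris.
  At iris: go left to reed.
    At reed: go left to hop.
      hop is a leaf — visit hop.
    At reed: no right child.
    Visit reed.
  At iris: go right to yew.
    yew is a leaf — visit yew.
  Visit iris.
At lime: go right to daisy.
  At daisy: go left to bay.
    bay is a leaf — visit bay.
  At daisy: go right to elm.
    elm is a leaf — visit elm.
  Visit daisy.
Visit lime.

hop, reed, yew, iris, bay, elm, daisy, lime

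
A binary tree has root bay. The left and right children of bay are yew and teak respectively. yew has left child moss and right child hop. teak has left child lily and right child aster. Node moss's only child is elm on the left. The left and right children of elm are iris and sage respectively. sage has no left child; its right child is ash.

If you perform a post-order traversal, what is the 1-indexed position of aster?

9

Post-order visits the left subtree, then the right subtree, then the node.
At bay: go left to yew.
  At yew: go left to moss.
    At moss: go left to elm.
      At elm: go left to iris.
        iris is a leaf — visit iris.
      At elm: go right to sage.
        At sage: no left child.
        At sage: go right to ash.
          ash is a leaf — visit ash.
        Visit sage.
      Visit elm.
    At moss: no right child.
    Visit moss.
  At yew: go right to hop.
    hop is a leaf — visit hop.
  Visit yew.
At bay: go right to teak.
  At teak: go left to lily.
    lily is a leaf — visit lily.
  At teak: go right to aster.
    aster is a leaf — visit aster.
  Visit teak.
Visit bay.
Full post-order sequence: iris, ash, sage, elm, moss, hop, yew, lily, aster, teak, bay.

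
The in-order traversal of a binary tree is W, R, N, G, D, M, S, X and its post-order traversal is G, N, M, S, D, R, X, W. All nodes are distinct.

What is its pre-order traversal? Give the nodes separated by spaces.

W X R D N G S M

The last element of post-order is the root; it splits in-order into left and right subtrees.
Root W: left subtree has 0 nodes { }, right has 7 {R, N, G, D, M, S, X}.
  Root X: left subtree has 6 nodes {R, N, G, D, M, S}, right has 0 { }.
    Root R: left subtree has 0 nodes { }, right has 5 {N, G, D, M, S}.
      Root D: left subtree has 2 nodes {N, G}, right has 2 {M, S}.
        Root N: left subtree has 0 nodes { }, right has 1 {G}.
        Root S: left subtree has 1 node {M}, right has 0 { }.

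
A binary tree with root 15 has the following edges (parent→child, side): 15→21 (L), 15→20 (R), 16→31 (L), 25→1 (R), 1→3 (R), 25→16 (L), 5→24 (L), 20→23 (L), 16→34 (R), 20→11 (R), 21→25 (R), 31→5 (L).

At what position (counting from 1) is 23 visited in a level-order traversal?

Level-order visits nodes level by level from the root, left to right within each level.
Level 0: 15
Level 1: 21, 20
Level 2: 25, 23, 11
Level 3: 16, 1
Level 4: 31, 34, 3
Level 5: 5
Level 6: 24
Full level-order sequence: 15, 21, 20, 25, 23, 11, 16, 1, 31, 34, 3, 5, 24.

5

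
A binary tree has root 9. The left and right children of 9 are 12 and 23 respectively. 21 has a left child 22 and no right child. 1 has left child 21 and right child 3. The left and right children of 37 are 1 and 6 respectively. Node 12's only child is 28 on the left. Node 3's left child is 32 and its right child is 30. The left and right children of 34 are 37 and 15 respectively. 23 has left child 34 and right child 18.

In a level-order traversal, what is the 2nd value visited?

Level-order visits nodes level by level from the root, left to right within each level.
Level 0: 9
Level 1: 12, 23
Level 2: 28, 34, 18
Level 3: 37, 15
Level 4: 1, 6
Level 5: 21, 3
Level 6: 22, 32, 30
Full level-order sequence: 9, 12, 23, 28, 34, 18, 37, 15, 1, 6, 21, 3, 22, 32, 30.

12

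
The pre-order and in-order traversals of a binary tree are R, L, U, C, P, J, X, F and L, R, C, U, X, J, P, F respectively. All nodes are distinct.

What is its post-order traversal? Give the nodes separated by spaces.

L C X J F P U R

The first element of pre-order is the root; it splits in-order into left and right subtrees.
Root R: left subtree has 1 node {L}, right has 6 {C, U, X, J, P, F}.
  Root U: left subtree has 1 node {C}, right has 4 {X, J, P, F}.
    Root P: left subtree has 2 nodes {X, J}, right has 1 {F}.
      Root J: left subtree has 1 node {X}, right has 0 { }.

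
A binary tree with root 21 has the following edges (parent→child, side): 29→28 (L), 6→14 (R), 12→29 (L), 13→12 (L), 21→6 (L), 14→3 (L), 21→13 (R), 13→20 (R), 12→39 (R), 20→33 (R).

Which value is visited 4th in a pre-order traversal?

Pre-order visits the node, then its left subtree, then its right subtree.
Visit 21.
At 21: go left to 6.
  Visit 6.
  At 6: no left child.
  At 6: go right to 14.
    Visit 14.
    At 14: go left to 3.
      3 is a leaf — visit 3.
    At 14: no right child.
At 21: go right to 13.
  Visit 13.
  At 13: go left to 12.
    Visit 12.
    At 12: go left to 29.
      Visit 29.
      At 29: go left to 28.
        28 is a leaf — visit 28.
      At 29: no right child.
    At 12: go right to 39.
      39 is a leaf — visit 39.
  At 13: go right to 20.
    Visit 20.
    At 20: no left child.
    At 20: go right to 33.
      33 is a leaf — visit 33.
Full pre-order sequence: 21, 6, 14, 3, 13, 12, 29, 28, 39, 20, 33.

3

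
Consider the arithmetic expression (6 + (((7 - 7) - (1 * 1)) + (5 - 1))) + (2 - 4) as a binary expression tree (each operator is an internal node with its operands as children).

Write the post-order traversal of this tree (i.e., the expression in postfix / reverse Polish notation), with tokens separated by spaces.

6 7 7 - 1 1 * - 5 1 - + + 2 4 - +

Post-order on an expression tree gives postfix notation: for each operator, emit left operand, right operand, then the operator.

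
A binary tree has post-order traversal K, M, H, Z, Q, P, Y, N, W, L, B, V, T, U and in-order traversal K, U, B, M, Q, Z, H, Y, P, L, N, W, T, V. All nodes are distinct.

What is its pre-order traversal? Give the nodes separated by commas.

U, K, T, B, L, Y, Q, M, Z, H, P, W, N, V

The last element of post-order is the root; it splits in-order into left and right subtrees.
Root U: left subtree has 1 node {K}, right has 12 {B, M, Q, Z, H, Y, P, L, N, W, T, V}.
  Root T: left subtree has 10 nodes {B, M, Q, Z, H, Y, P, L, N, W}, right has 1 {V}.
    Root B: left subtree has 0 nodes { }, right has 9 {M, Q, Z, H, Y, P, L, N, W}.
      Root L: left subtree has 6 nodes {M, Q, Z, H, Y, P}, right has 2 {N, W}.
        Root Y: left subtree has 4 nodes {M, Q, Z, H}, right has 1 {P}.
          Root Q: left subtree has 1 node {M}, right has 2 {Z, H}.
            Root Z: left subtree has 0 nodes { }, right has 1 {H}.
        Root W: left subtree has 1 node {N}, right has 0 { }.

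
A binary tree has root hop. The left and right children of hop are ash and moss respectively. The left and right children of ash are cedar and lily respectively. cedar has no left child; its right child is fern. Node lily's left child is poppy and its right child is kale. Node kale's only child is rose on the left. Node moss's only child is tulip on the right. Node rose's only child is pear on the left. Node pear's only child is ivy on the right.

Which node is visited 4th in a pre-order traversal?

Pre-order visits the node, then its left subtree, then its right subtree.
Visit hop.
At hop: go left to ash.
  Visit ash.
  At ash: go left to cedar.
    Visit cedar.
    At cedar: no left child.
    At cedar: go right to fern.
      fern is a leaf — visit fern.
  At ash: go right to lily.
    Visit lily.
    At lily: go left to poppy.
      poppy is a leaf — visit poppy.
    At lily: go right to kale.
      Visit kale.
      At kale: go left to rose.
        Visit rose.
        At rose: go left to pear.
          Visit pear.
          At pear: no left child.
          At pear: go right to ivy.
            ivy is a leaf — visit ivy.
        At rose: no right child.
      At kale: no right child.
At hop: go right to moss.
  Visit moss.
  At moss: no left child.
  At moss: go right to tulip.
    tulip is a leaf — visit tulip.
Full pre-order sequence: hop, ash, cedar, fern, lily, poppy, kale, rose, pear, ivy, moss, tulip.

fern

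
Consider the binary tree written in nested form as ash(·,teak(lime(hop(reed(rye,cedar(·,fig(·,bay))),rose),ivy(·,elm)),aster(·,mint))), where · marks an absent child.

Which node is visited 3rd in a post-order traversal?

Post-order visits the left subtree, then the right subtree, then the node.
At ash: no left child.
At ash: go right to teak.
  At teak: go left to lime.
    At lime: go left to hop.
      At hop: go left to reed.
        At reed: go left to rye.
          rye is a leaf — visit rye.
        At reed: go right to cedar.
          At cedar: no left child.
          At cedar: go right to fig.
            At fig: no left child.
            At fig: go right to bay.
              bay is a leaf — visit bay.
            Visit fig.
          Visit cedar.
        Visit reed.
      At hop: go right to rose.
        rose is a leaf — visit rose.
      Visit hop.
    At lime: go right to ivy.
      At ivy: no left child.
      At ivy: go right to elm.
        elm is a leaf — visit elm.
      Visit ivy.
    Visit lime.
  At teak: go right to aster.
    At aster: no left child.
    At aster: go right to mint.
      mint is a leaf — visit mint.
    Visit aster.
  Visit teak.
Visit ash.
Full post-order sequence: rye, bay, fig, cedar, reed, rose, hop, elm, ivy, lime, mint, aster, teak, ash.

fig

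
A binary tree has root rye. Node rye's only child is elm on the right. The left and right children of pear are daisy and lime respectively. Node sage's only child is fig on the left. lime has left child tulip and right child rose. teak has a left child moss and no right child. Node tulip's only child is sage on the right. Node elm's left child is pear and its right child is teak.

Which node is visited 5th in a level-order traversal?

Level-order visits nodes level by level from the root, left to right within each level.
Level 0: rye
Level 1: elm
Level 2: pear, teak
Level 3: daisy, lime, moss
Level 4: tulip, rose
Level 5: sage
Level 6: fig
Full level-order sequence: rye, elm, pear, teak, daisy, lime, moss, tulip, rose, sage, fig.

daisy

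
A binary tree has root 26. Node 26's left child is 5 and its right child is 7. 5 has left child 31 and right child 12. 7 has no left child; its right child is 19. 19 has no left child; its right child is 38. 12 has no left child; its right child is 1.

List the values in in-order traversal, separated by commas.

31, 5, 12, 1, 26, 7, 19, 38

In-order visits the left subtree, then the node, then the right subtree.
At 26: go left to 5.
  At 5: go left to 31.
    31 is a leaf — visit 31.
  Visit 5.
  At 5: go right to 12.
    At 12: no left child.
    Visit 12.
    At 12: go right to 1.
      1 is a leaf — visit 1.
Visit 26.
At 26: go right to 7.
  At 7: no left child.
  Visit 7.
  At 7: go right to 19.
    At 19: no left child.
    Visit 19.
    At 19: go right to 38.
      38 is a leaf — visit 38.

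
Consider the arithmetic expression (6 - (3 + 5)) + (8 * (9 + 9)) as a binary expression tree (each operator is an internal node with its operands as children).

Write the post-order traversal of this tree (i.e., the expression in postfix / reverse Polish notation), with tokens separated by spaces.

Post-order on an expression tree gives postfix notation: for each operator, emit left operand, right operand, then the operator.

6 3 5 + - 8 9 9 + * +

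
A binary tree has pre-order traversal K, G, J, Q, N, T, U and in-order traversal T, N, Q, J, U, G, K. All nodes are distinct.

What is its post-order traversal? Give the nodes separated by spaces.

T N Q U J G K

The first element of pre-order is the root; it splits in-order into left and right subtrees.
Root K: left subtree has 6 nodes {T, N, Q, J, U, G}, right has 0 { }.
  Root G: left subtree has 5 nodes {T, N, Q, J, U}, right has 0 { }.
    Root J: left subtree has 3 nodes {T, N, Q}, right has 1 {U}.
      Root Q: left subtree has 2 nodes {T, N}, right has 0 { }.
        Root N: left subtree has 1 node {T}, right has 0 { }.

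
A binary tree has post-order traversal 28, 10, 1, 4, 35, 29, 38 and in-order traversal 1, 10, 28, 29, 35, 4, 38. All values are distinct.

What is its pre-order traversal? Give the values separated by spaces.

The last element of post-order is the root; it splits in-order into left and right subtrees.
Root 38: left subtree has 6 nodes {1, 10, 28, 29, 35, 4}, right has 0 { }.
  Root 29: left subtree has 3 nodes {1, 10, 28}, right has 2 {35, 4}.
    Root 1: left subtree has 0 nodes { }, right has 2 {10, 28}.
      Root 10: left subtree has 0 nodes { }, right has 1 {28}.
    Root 35: left subtree has 0 nodes { }, right has 1 {4}.

38 29 1 10 28 35 4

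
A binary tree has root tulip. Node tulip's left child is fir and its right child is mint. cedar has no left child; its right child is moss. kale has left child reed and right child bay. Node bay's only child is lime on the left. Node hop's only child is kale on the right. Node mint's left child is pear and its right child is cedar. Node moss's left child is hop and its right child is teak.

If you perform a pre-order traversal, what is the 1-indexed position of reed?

Pre-order visits the node, then its left subtree, then its right subtree.
Visit tulip.
At tulip: go left to fir.
  fir is a leaf — visit fir.
At tulip: go right to mint.
  Visit mint.
  At mint: go left to pear.
    pear is a leaf — visit pear.
  At mint: go right to cedar.
    Visit cedar.
    At cedar: no left child.
    At cedar: go right to moss.
      Visit moss.
      At moss: go left to hop.
        Visit hop.
        At hop: no left child.
        At hop: go right to kale.
          Visit kale.
          At kale: go left to reed.
            reed is a leaf — visit reed.
          At kale: go right to bay.
            Visit bay.
            At bay: go left to lime.
              lime is a leaf — visit lime.
            At bay: no right child.
      At moss: go right to teak.
        teak is a leaf — visit teak.
Full pre-order sequence: tulip, fir, mint, pear, cedar, moss, hop, kale, reed, bay, lime, teak.

9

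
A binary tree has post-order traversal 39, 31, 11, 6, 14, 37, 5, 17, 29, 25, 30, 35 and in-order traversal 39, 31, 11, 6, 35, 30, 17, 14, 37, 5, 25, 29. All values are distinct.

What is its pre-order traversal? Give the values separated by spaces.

The last element of post-order is the root; it splits in-order into left and right subtrees.
Root 35: left subtree has 4 nodes {39, 31, 11, 6}, right has 7 {30, 17, 14, 37, 5, 25, 29}.
  Root 6: left subtree has 3 nodes {39, 31, 11}, right has 0 { }.
    Root 11: left subtree has 2 nodes {39, 31}, right has 0 { }.
      Root 31: left subtree has 1 node {39}, right has 0 { }.
  Root 30: left subtree has 0 nodes { }, right has 6 {17, 14, 37, 5, 25, 29}.
    Root 25: left subtree has 4 nodes {17, 14, 37, 5}, right has 1 {29}.
      Root 17: left subtree has 0 nodes { }, right has 3 {14, 37, 5}.
        Root 5: left subtree has 2 nodes {14, 37}, right has 0 { }.
          Root 37: left subtree has 1 node {14}, right has 0 { }.

35 6 11 31 39 30 25 17 5 37 14 29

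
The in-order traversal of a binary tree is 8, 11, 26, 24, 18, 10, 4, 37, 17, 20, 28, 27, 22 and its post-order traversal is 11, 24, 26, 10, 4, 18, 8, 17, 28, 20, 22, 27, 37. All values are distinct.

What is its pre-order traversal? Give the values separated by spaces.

37 8 18 26 11 24 4 10 27 20 17 28 22

The last element of post-order is the root; it splits in-order into left and right subtrees.
Root 37: left subtree has 7 nodes {8, 11, 26, 24, 18, 10, 4}, right has 5 {17, 20, 28, 27, 22}.
  Root 8: left subtree has 0 nodes { }, right has 6 {11, 26, 24, 18, 10, 4}.
    Root 18: left subtree has 3 nodes {11, 26, 24}, right has 2 {10, 4}.
      Root 26: left subtree has 1 node {11}, right has 1 {24}.
      Root 4: left subtree has 1 node {10}, right has 0 { }.
  Root 27: left subtree has 3 nodes {17, 20, 28}, right has 1 {22}.
    Root 20: left subtree has 1 node {17}, right has 1 {28}.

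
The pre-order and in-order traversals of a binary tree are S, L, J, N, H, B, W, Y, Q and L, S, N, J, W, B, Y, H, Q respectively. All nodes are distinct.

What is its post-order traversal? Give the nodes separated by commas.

L, N, W, Y, B, Q, H, J, S

The first element of pre-order is the root; it splits in-order into left and right subtrees.
Root S: left subtree has 1 node {L}, right has 7 {N, J, W, B, Y, H, Q}.
  Root J: left subtree has 1 node {N}, right has 5 {W, B, Y, H, Q}.
    Root H: left subtree has 3 nodes {W, B, Y}, right has 1 {Q}.
      Root B: left subtree has 1 node {W}, right has 1 {Y}.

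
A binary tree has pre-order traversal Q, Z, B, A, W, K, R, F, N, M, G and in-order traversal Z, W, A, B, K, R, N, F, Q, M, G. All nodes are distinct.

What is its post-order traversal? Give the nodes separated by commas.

The first element of pre-order is the root; it splits in-order into left and right subtrees.
Root Q: left subtree has 8 nodes {Z, W, A, B, K, R, N, F}, right has 2 {M, G}.
  Root Z: left subtree has 0 nodes { }, right has 7 {W, A, B, K, R, N, F}.
    Root B: left subtree has 2 nodes {W, A}, right has 4 {K, R, N, F}.
      Root A: left subtree has 1 node {W}, right has 0 { }.
      Root K: left subtree has 0 nodes { }, right has 3 {R, N, F}.
        Root R: left subtree has 0 nodes { }, right has 2 {N, F}.
          Root F: left subtree has 1 node {N}, right has 0 { }.
  Root M: left subtree has 0 nodes { }, right has 1 {G}.

W, A, N, F, R, K, B, Z, G, M, Q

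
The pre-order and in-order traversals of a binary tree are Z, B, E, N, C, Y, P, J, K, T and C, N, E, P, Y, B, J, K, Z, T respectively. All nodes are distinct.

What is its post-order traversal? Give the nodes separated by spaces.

The first element of pre-order is the root; it splits in-order into left and right subtrees.
Root Z: left subtree has 8 nodes {C, N, E, P, Y, B, J, K}, right has 1 {T}.
  Root B: left subtree has 5 nodes {C, N, E, P, Y}, right has 2 {J, K}.
    Root E: left subtree has 2 nodes {C, N}, right has 2 {P, Y}.
      Root N: left subtree has 1 node {C}, right has 0 { }.
      Root Y: left subtree has 1 node {P}, right has 0 { }.
    Root J: left subtree has 0 nodes { }, right has 1 {K}.

C N P Y E K J B T Z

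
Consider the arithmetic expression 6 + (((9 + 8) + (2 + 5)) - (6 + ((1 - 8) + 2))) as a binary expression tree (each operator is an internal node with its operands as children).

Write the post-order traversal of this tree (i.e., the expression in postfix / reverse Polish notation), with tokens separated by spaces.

Post-order on an expression tree gives postfix notation: for each operator, emit left operand, right operand, then the operator.

6 9 8 + 2 5 + + 6 1 8 - 2 + + - +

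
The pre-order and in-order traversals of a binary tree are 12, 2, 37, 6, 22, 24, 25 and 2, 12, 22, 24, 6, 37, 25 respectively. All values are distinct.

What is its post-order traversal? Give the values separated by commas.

The first element of pre-order is the root; it splits in-order into left and right subtrees.
Root 12: left subtree has 1 node {2}, right has 5 {22, 24, 6, 37, 25}.
  Root 37: left subtree has 3 nodes {22, 24, 6}, right has 1 {25}.
    Root 6: left subtree has 2 nodes {22, 24}, right has 0 { }.
      Root 22: left subtree has 0 nodes { }, right has 1 {24}.

2, 24, 22, 6, 25, 37, 12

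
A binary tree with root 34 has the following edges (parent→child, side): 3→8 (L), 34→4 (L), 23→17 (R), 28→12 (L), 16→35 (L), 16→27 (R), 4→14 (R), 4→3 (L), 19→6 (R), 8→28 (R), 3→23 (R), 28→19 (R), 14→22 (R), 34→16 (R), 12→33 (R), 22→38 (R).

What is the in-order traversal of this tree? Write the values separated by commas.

8, 12, 33, 28, 19, 6, 3, 23, 17, 4, 14, 22, 38, 34, 35, 16, 27

In-order visits the left subtree, then the node, then the right subtree.
At 34: go left to 4.
  At 4: go left to 3.
    At 3: go left to 8.
      At 8: no left child.
      Visit 8.
      At 8: go right to 28.
        At 28: go left to 12.
          At 12: no left child.
          Visit 12.
          At 12: go right to 33.
            33 is a leaf — visit 33.
        Visit 28.
        At 28: go right to 19.
          At 19: no left child.
          Visit 19.
          At 19: go right to 6.
            6 is a leaf — visit 6.
    Visit 3.
    At 3: go right to 23.
      At 23: no left child.
      Visit 23.
      At 23: go right to 17.
        17 is a leaf — visit 17.
  Visit 4.
  At 4: go right to 14.
    At 14: no left child.
    Visit 14.
    At 14: go right to 22.
      At 22: no left child.
      Visit 22.
      At 22: go right to 38.
        38 is a leaf — visit 38.
Visit 34.
At 34: go right to 16.
  At 16: go left to 35.
    35 is a leaf — visit 35.
  Visit 16.
  At 16: go right to 27.
    27 is a leaf — visit 27.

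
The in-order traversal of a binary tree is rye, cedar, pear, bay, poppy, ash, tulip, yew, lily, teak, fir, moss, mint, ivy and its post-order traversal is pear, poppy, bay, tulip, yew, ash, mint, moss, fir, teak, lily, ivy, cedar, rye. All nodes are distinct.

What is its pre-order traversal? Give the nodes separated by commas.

rye, cedar, ivy, lily, ash, bay, pear, poppy, yew, tulip, teak, fir, moss, mint

The last element of post-order is the root; it splits in-order into left and right subtrees.
Root rye: left subtree has 0 nodes { }, right has 13 {cedar, pear, bay, poppy, ash, tulip, yew, lily, teak, fir, moss, mint, ivy}.
  Root cedar: left subtree has 0 nodes { }, right has 12 {pear, bay, poppy, ash, tulip, yew, lily, teak, fir, moss, mint, ivy}.
    Root ivy: left subtree has 11 nodes {pear, bay, poppy, ash, tulip, yew, lily, teak, fir, moss, mint}, right has 0 { }.
      Root lily: left subtree has 6 nodes {pear, bay, poppy, ash, tulip, yew}, right has 4 {teak, fir, moss, mint}.
        Root ash: left subtree has 3 nodes {pear, bay, poppy}, right has 2 {tulip, yew}.
          Root bay: left subtree has 1 node {pear}, right has 1 {poppy}.
          Root yew: left subtree has 1 node {tulip}, right has 0 { }.
        Root teak: left subtree has 0 nodes { }, right has 3 {fir, moss, mint}.
          Root fir: left subtree has 0 nodes { }, right has 2 {moss, mint}.
            Root moss: left subtree has 0 nodes { }, right has 1 {mint}.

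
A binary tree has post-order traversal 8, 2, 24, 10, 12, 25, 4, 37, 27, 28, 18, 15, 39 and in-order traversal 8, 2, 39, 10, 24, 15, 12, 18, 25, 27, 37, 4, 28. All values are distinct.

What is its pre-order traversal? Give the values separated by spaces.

39 2 8 15 10 24 18 12 28 27 25 37 4

The last element of post-order is the root; it splits in-order into left and right subtrees.
Root 39: left subtree has 2 nodes {8, 2}, right has 10 {10, 24, 15, 12, 18, 25, 27, 37, 4, 28}.
  Root 2: left subtree has 1 node {8}, right has 0 { }.
  Root 15: left subtree has 2 nodes {10, 24}, right has 7 {12, 18, 25, 27, 37, 4, 28}.
    Root 10: left subtree has 0 nodes { }, right has 1 {24}.
    Root 18: left subtree has 1 node {12}, right has 5 {25, 27, 37, 4, 28}.
      Root 28: left subtree has 4 nodes {25, 27, 37, 4}, right has 0 { }.
        Root 27: left subtree has 1 node {25}, right has 2 {37, 4}.
          Root 37: left subtree has 0 nodes { }, right has 1 {4}.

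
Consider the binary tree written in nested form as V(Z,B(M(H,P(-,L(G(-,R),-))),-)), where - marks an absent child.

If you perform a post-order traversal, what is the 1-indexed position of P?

6

Post-order visits the left subtree, then the right subtree, then the node.
At V: go left to Z.
  Z is a leaf — visit Z.
At V: go right to B.
  At B: go left to M.
    At M: go left to H.
      H is a leaf — visit H.
    At M: go right to P.
      At P: no left child.
      At P: go right to L.
        At L: go left to G.
          At G: no left child.
          At G: go right to R.
            R is a leaf — visit R.
          Visit G.
        At L: no right child.
        Visit L.
      Visit P.
    Visit M.
  At B: no right child.
  Visit B.
Visit V.
Full post-order sequence: Z, H, R, G, L, P, M, B, V.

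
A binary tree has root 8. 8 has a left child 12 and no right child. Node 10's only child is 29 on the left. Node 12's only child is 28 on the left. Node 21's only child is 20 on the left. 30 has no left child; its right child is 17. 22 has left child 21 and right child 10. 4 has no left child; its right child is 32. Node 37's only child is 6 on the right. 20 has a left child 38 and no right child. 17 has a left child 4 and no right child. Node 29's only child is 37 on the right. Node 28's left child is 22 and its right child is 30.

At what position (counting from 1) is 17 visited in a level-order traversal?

8

Level-order visits nodes level by level from the root, left to right within each level.
Level 0: 8
Level 1: 12
Level 2: 28
Level 3: 22, 30
Level 4: 21, 10, 17
Level 5: 20, 29, 4
Level 6: 38, 37, 32
Level 7: 6
Full level-order sequence: 8, 12, 28, 22, 30, 21, 10, 17, 20, 29, 4, 38, 37, 32, 6.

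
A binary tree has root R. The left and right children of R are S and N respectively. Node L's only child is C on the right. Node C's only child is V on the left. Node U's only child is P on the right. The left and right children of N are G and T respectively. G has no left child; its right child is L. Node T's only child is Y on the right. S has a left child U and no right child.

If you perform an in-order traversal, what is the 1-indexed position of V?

7

In-order visits the left subtree, then the node, then the right subtree.
At R: go left to S.
  At S: go left to U.
    At U: no left child.
    Visit U.
    At U: go right to P.
      P is a leaf — visit P.
  Visit S.
  At S: no right child.
Visit R.
At R: go right to N.
  At N: go left to G.
    At G: no left child.
    Visit G.
    At G: go right to L.
      At L: no left child.
      Visit L.
      At L: go right to C.
        At C: go left to V.
          V is a leaf — visit V.
        Visit C.
        At C: no right child.
  Visit N.
  At N: go right to T.
    At T: no left child.
    Visit T.
    At T: go right to Y.
      Y is a leaf — visit Y.
Full in-order sequence: U, P, S, R, G, L, V, C, N, T, Y.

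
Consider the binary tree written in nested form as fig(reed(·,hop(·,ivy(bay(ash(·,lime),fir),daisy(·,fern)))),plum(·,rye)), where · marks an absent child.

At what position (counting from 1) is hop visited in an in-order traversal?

In-order visits the left subtree, then the node, then the right subtree.
At fig: go left to reed.
  At reed: no left child.
  Visit reed.
  At reed: go right to hop.
    At hop: no left child.
    Visit hop.
    At hop: go right to ivy.
      At ivy: go left to bay.
        At bay: go left to ash.
          At ash: no left child.
          Visit ash.
          At ash: go right to lime.
            lime is a leaf — visit lime.
        Visit bay.
        At bay: go right to fir.
          fir is a leaf — visit fir.
      Visit ivy.
      At ivy: go right to daisy.
        At daisy: no left child.
        Visit daisy.
        At daisy: go right to fern.
          fern is a leaf — visit fern.
Visit fig.
At fig: go right to plum.
  At plum: no left child.
  Visit plum.
  At plum: go right to rye.
    rye is a leaf — visit rye.
Full in-order sequence: reed, hop, ash, lime, bay, fir, ivy, daisy, fern, fig, plum, rye.

2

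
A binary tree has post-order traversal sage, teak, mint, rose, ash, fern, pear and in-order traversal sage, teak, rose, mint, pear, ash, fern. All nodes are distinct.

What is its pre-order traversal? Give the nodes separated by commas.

The last element of post-order is the root; it splits in-order into left and right subtrees.
Root pear: left subtree has 4 nodes {sage, teak, rose, mint}, right has 2 {ash, fern}.
  Root rose: left subtree has 2 nodes {sage, teak}, right has 1 {mint}.
    Root teak: left subtree has 1 node {sage}, right has 0 { }.
  Root fern: left subtree has 1 node {ash}, right has 0 { }.

pear, rose, teak, sage, mint, fern, ash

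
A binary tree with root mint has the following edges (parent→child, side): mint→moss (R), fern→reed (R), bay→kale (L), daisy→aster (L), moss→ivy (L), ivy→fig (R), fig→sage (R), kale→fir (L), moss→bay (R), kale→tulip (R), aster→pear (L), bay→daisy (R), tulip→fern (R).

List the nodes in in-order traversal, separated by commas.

In-order visits the left subtree, then the node, then the right subtree.
At mint: no left child.
Visit mint.
At mint: go right to moss.
  At moss: go left to ivy.
    At ivy: no left child.
    Visit ivy.
    At ivy: go right to fig.
      At fig: no left child.
      Visit fig.
      At fig: go right to sage.
        sage is a leaf — visit sage.
  Visit moss.
  At moss: go right to bay.
    At bay: go left to kale.
      At kale: go left to fir.
        fir is a leaf — visit fir.
      Visit kale.
      At kale: go right to tulip.
        At tulip: no left child.
        Visit tulip.
        At tulip: go right to fern.
          At fern: no left child.
          Visit fern.
          At fern: go right to reed.
            reed is a leaf — visit reed.
    Visit bay.
    At bay: go right to daisy.
      At daisy: go left to aster.
        At aster: go left to pear.
          pear is a leaf — visit pear.
        Visit aster.
        At aster: no right child.
      Visit daisy.
      At daisy: no right child.

mint, ivy, fig, sage, moss, fir, kale, tulip, fern, reed, bay, pear, aster, daisy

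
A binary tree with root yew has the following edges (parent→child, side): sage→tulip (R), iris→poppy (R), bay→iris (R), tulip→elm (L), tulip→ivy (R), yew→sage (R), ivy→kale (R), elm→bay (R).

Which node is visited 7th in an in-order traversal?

tulip

In-order visits the left subtree, then the node, then the right subtree.
At yew: no left child.
Visit yew.
At yew: go right to sage.
  At sage: no left child.
  Visit sage.
  At sage: go right to tulip.
    At tulip: go left to elm.
      At elm: no left child.
      Visit elm.
      At elm: go right to bay.
        At bay: no left child.
        Visit bay.
        At bay: go right to iris.
          At iris: no left child.
          Visit iris.
          At iris: go right to poppy.
            poppy is a leaf — visit poppy.
    Visit tulip.
    At tulip: go right to ivy.
      At ivy: no left child.
      Visit ivy.
      At ivy: go right to kale.
        kale is a leaf — visit kale.
Full in-order sequence: yew, sage, elm, bay, iris, poppy, tulip, ivy, kale.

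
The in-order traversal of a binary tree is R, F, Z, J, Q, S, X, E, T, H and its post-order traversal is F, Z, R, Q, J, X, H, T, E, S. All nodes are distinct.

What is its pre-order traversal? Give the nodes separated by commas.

S, J, R, Z, F, Q, E, X, T, H

The last element of post-order is the root; it splits in-order into left and right subtrees.
Root S: left subtree has 5 nodes {R, F, Z, J, Q}, right has 4 {X, E, T, H}.
  Root J: left subtree has 3 nodes {R, F, Z}, right has 1 {Q}.
    Root R: left subtree has 0 nodes { }, right has 2 {F, Z}.
      Root Z: left subtree has 1 node {F}, right has 0 { }.
  Root E: left subtree has 1 node {X}, right has 2 {T, H}.
    Root T: left subtree has 0 nodes { }, right has 1 {H}.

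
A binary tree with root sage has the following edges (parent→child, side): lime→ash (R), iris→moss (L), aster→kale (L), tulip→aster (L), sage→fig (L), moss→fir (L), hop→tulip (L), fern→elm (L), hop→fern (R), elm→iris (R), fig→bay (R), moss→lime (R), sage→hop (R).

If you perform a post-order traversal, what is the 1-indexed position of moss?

9

Post-order visits the left subtree, then the right subtree, then the node.
At sage: go left to fig.
  At fig: no left child.
  At fig: go right to bay.
    bay is a leaf — visit bay.
  Visit fig.
At sage: go right to hop.
  At hop: go left to tulip.
    At tulip: go left to aster.
      At aster: go left to kale.
        kale is a leaf — visit kale.
      At aster: no right child.
      Visit aster.
    At tulip: no right child.
    Visit tulip.
  At hop: go right to fern.
    At fern: go left to elm.
      At elm: no left child.
      At elm: go right to iris.
        At iris: go left to moss.
          At moss: go left to fir.
            fir is a leaf — visit fir.
          At moss: go right to lime.
            At lime: no left child.
            At lime: go right to ash.
              ash is a leaf — visit ash.
            Visit lime.
          Visit moss.
        At iris: no right child.
        Visit iris.
      Visit elm.
    At fern: no right child.
    Visit fern.
  Visit hop.
Visit sage.
Full post-order sequence: bay, fig, kale, aster, tulip, fir, ash, lime, moss, iris, elm, fern, hop, sage.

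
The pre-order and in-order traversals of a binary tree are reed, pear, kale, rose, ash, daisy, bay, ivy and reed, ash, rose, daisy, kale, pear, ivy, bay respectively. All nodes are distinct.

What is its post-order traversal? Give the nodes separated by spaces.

The first element of pre-order is the root; it splits in-order into left and right subtrees.
Root reed: left subtree has 0 nodes { }, right has 7 {ash, rose, daisy, kale, pear, ivy, bay}.
  Root pear: left subtree has 4 nodes {ash, rose, daisy, kale}, right has 2 {ivy, bay}.
    Root kale: left subtree has 3 nodes {ash, rose, daisy}, right has 0 { }.
      Root rose: left subtree has 1 node {ash}, right has 1 {daisy}.
    Root bay: left subtree has 1 node {ivy}, right has 0 { }.

ash daisy rose kale ivy bay pear reed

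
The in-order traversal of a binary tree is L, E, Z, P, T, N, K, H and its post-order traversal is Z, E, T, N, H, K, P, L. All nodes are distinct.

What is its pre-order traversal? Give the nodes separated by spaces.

L P E Z K N T H

The last element of post-order is the root; it splits in-order into left and right subtrees.
Root L: left subtree has 0 nodes { }, right has 7 {E, Z, P, T, N, K, H}.
  Root P: left subtree has 2 nodes {E, Z}, right has 4 {T, N, K, H}.
    Root E: left subtree has 0 nodes { }, right has 1 {Z}.
    Root K: left subtree has 2 nodes {T, N}, right has 1 {H}.
      Root N: left subtree has 1 node {T}, right has 0 { }.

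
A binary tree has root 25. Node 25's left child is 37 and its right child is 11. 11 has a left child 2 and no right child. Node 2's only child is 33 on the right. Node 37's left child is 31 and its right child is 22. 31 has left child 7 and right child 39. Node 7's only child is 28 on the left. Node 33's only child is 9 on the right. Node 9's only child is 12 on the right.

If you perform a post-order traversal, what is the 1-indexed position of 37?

Post-order visits the left subtree, then the right subtree, then the node.
At 25: go left to 37.
  At 37: go left to 31.
    At 31: go left to 7.
      At 7: go left to 28.
        28 is a leaf — visit 28.
      At 7: no right child.
      Visit 7.
    At 31: go right to 39.
      39 is a leaf — visit 39.
    Visit 31.
  At 37: go right to 22.
    22 is a leaf — visit 22.
  Visit 37.
At 25: go right to 11.
  At 11: go left to 2.
    At 2: no left child.
    At 2: go right to 33.
      At 33: no left child.
      At 33: go right to 9.
        At 9: no left child.
        At 9: go right to 12.
          12 is a leaf — visit 12.
        Visit 9.
      Visit 33.
    Visit 2.
  At 11: no right child.
  Visit 11.
Visit 25.
Full post-order sequence: 28, 7, 39, 31, 22, 37, 12, 9, 33, 2, 11, 25.

6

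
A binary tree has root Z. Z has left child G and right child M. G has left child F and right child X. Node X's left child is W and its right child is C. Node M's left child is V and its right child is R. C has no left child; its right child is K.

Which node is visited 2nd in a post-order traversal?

Post-order visits the left subtree, then the right subtree, then the node.
At Z: go left to G.
  At G: go left to F.
    F is a leaf — visit F.
  At G: go right to X.
    At X: go left to W.
      W is a leaf — visit W.
    At X: go right to C.
      At C: no left child.
      At C: go right to K.
        K is a leaf — visit K.
      Visit C.
    Visit X.
  Visit G.
At Z: go right to M.
  At M: go left to V.
    V is a leaf — visit V.
  At M: go right to R.
    R is a leaf — visit R.
  Visit M.
Visit Z.
Full post-order sequence: F, W, K, C, X, G, V, R, M, Z.

W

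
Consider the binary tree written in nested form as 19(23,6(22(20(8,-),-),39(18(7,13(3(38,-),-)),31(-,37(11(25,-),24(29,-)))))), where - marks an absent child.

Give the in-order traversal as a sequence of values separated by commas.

23, 19, 8, 20, 22, 6, 7, 18, 38, 3, 13, 39, 31, 25, 11, 37, 29, 24

In-order visits the left subtree, then the node, then the right subtree.
At 19: go left to 23.
  23 is a leaf — visit 23.
Visit 19.
At 19: go right to 6.
  At 6: go left to 22.
    At 22: go left to 20.
      At 20: go left to 8.
        8 is a leaf — visit 8.
      Visit 20.
      At 20: no right child.
    Visit 22.
    At 22: no right child.
  Visit 6.
  At 6: go right to 39.
    At 39: go left to 18.
      At 18: go left to 7.
        7 is a leaf — visit 7.
      Visit 18.
      At 18: go right to 13.
        At 13: go left to 3.
          At 3: go left to 38.
            38 is a leaf — visit 38.
          Visit 3.
          At 3: no right child.
        Visit 13.
        At 13: no right child.
    Visit 39.
    At 39: go right to 31.
      At 31: no left child.
      Visit 31.
      At 31: go right to 37.
        At 37: go left to 11.
          At 11: go left to 25.
            25 is a leaf — visit 25.
          Visit 11.
          At 11: no right child.
        Visit 37.
        At 37: go right to 24.
          At 24: go left to 29.
            29 is a leaf — visit 29.
          Visit 24.
          At 24: no right child.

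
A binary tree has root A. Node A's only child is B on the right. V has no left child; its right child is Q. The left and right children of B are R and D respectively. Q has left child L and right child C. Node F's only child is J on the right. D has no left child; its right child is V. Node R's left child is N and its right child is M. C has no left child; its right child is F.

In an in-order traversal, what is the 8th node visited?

In-order visits the left subtree, then the node, then the right subtree.
At A: no left child.
Visit A.
At A: go right to B.
  At B: go left to R.
    At R: go left to N.
      N is a leaf — visit N.
    Visit R.
    At R: go right to M.
      M is a leaf — visit M.
  Visit B.
  At B: go right to D.
    At D: no left child.
    Visit D.
    At D: go right to V.
      At V: no left child.
      Visit V.
      At V: go right to Q.
        At Q: go left to L.
          L is a leaf — visit L.
        Visit Q.
        At Q: go right to C.
          At C: no left child.
          Visit C.
          At C: go right to F.
            At F: no left child.
            Visit F.
            At F: go right to J.
              J is a leaf — visit J.
Full in-order sequence: A, N, R, M, B, D, V, L, Q, C, F, J.

L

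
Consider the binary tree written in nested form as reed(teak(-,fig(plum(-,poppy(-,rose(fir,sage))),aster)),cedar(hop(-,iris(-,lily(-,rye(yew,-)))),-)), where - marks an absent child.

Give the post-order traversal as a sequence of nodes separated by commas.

Post-order visits the left subtree, then the right subtree, then the node.
At reed: go left to teak.
  At teak: no left child.
  At teak: go right to fig.
    At fig: go left to plum.
      At plum: no left child.
      At plum: go right to poppy.
        At poppy: no left child.
        At poppy: go right to rose.
          At rose: go left to fir.
            fir is a leaf — visit fir.
          At rose: go right to sage.
            sage is a leaf — visit sage.
          Visit rose.
        Visit poppy.
      Visit plum.
    At fig: go right to aster.
      aster is a leaf — visit aster.
    Visit fig.
  Visit teak.
At reed: go right to cedar.
  At cedar: go left to hop.
    At hop: no left child.
    At hop: go right to iris.
      At iris: no left child.
      At iris: go right to lily.
        At lily: no left child.
        At lily: go right to rye.
          At rye: go left to yew.
            yew is a leaf — visit yew.
          At rye: no right child.
          Visit rye.
        Visit lily.
      Visit iris.
    Visit hop.
  At cedar: no right child.
  Visit cedar.
Visit reed.

fir, sage, rose, poppy, plum, aster, fig, teak, yew, rye, lily, iris, hop, cedar, reed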